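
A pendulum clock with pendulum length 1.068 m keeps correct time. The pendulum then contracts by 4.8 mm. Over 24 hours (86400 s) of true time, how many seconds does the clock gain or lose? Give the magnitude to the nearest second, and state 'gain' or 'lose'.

T ∝ √L, so T'/T = √(1.06320/1.068) = 0.997750.
In 86400 s of true time the clock registers 86400/0.997750 = 86594.8 s, so it gains 195 s.

gain 195 s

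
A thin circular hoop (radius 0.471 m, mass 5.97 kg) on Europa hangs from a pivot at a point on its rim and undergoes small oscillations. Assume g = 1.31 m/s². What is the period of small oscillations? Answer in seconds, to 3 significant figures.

5.33 s

I_cm = mr² = 1.324 kg·m². The pivot is at distance d = 0.471 m from the centre of mass.
By the parallel-axis theorem, I = I_cm + md² = 1.324 + 1.324 = 2.649 kg·m².
T = 2π√(I/(mgd)) = 2π√(2.649/(5.97 × 1.31 × 0.471)) = 5.33 s.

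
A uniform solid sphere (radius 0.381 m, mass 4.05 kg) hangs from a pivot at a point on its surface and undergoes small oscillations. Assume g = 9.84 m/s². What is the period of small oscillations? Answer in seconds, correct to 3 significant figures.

1.46 s

I_cm = (2/5)mr² = 0.2352 kg·m². The pivot is at distance d = 0.381 m from the centre of mass.
By the parallel-axis theorem, I = I_cm + md² = 0.2352 + 0.5879 = 0.8231 kg·m².
T = 2π√(I/(mgd)) = 2π√(0.8231/(4.05 × 9.84 × 0.381)) = 1.46 s.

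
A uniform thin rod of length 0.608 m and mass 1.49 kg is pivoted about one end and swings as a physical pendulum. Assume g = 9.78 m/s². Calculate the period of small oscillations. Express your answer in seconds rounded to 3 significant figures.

1.28 s

For a physical pendulum T = 2π√(I/(mgd)), with d = 0.3040 m from pivot to centre of mass.
I_cm = mL²/12 = 1.49 × 0.608²/12 = 0.04590 kg·m²; I = I_cm + md² = 0.04590 + 1.49 × 0.3040² = 0.1836 kg·m².
T = 2π√(0.1836/(1.49 × 9.78 × 0.3040)) = 1.28 s.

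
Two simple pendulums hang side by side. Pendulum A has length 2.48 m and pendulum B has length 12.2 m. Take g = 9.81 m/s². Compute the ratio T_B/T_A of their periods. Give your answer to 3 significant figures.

2.22

T ∝ √L, so T_B/T_A = √(L_B/L_A) = √(12.2/2.48) = 2.22.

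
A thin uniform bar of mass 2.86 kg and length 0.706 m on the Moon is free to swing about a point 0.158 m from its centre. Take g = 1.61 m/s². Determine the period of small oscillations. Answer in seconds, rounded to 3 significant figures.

For a physical pendulum T = 2π√(I/(mgd)), with d = 0.1580 m from pivot to centre of mass.
I_cm = mL²/12 = 2.86 × 0.706²/12 = 0.1188 kg·m²; I = I_cm + md² = 0.1188 + 2.86 × 0.1580² = 0.1902 kg·m².
T = 2π√(0.1902/(2.86 × 1.61 × 0.1580)) = 3.21 s.

3.21 s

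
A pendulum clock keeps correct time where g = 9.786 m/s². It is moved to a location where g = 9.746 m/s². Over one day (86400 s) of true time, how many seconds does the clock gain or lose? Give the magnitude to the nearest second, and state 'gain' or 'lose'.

The clock's period scales as T ∝ 1/√g, so T'/T = √(9.786/9.746) = 1.00205.
In 86400 s of true time the clock registers 86400/1.00205 = 86223.2 s, so it loses 177 s.

lose 177 s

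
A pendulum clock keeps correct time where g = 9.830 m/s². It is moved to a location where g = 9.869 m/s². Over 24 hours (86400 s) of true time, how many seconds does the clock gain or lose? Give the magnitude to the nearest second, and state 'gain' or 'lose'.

The clock's period scales as T ∝ 1/√g, so T'/T = √(9.830/9.869) = 0.998022.
In 86400 s of true time the clock registers 86400/0.998022 = 86571.2 s, so it gains 171 s.

gain 171 s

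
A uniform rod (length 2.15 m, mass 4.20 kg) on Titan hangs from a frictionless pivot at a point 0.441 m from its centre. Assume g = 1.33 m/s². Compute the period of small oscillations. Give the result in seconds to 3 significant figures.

For a physical pendulum T = 2π√(I/(mgd)), with d = 0.4410 m from pivot to centre of mass.
I_cm = mL²/12 = 4.20 × 2.15²/12 = 1.618 kg·m²; I = I_cm + md² = 1.618 + 4.20 × 0.4410² = 2.435 kg·m².
T = 2π√(2.435/(4.20 × 1.33 × 0.4410)) = 6.25 s.

6.25 s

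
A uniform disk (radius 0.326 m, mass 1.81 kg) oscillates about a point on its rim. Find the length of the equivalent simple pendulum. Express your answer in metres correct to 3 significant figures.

0.489 m

The equivalent simple-pendulum length is L_eq = I/(md), where I is about the pivot and d = 0.3260 m.
I_cm = ½mR² = 0.09618 kg·m², so I = I_cm + md² = 0.09618 + 0.1924 = 0.2885 kg·m².
L_eq = 0.2885/(1.81 × 0.3260) = 0.489 m.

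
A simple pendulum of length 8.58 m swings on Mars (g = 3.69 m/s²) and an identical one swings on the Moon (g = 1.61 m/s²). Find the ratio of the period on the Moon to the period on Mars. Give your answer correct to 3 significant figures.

T ∝ 1/√g, so T₂/T₁ = √(g₁/g₂) = √(3.69/1.61) = 1.51.

1.51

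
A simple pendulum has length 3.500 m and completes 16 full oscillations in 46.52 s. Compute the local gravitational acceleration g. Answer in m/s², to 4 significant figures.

T = 46.52/16 = 2.9075 s.
From T = 2π√(L/g), g = 4π²L/T² = 4π² × 3.500/2.9075² = 16.35 m/s².

16.35 m/s²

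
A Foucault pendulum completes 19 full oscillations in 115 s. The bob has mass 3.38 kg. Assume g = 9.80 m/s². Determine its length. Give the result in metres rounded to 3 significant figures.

9.09 m

T = 115/19 = 6.053 s.
From T = 2π√(L/g), L = gT²/(4π²) = 9.80 × 6.053²/(4π²) = 9.09 m.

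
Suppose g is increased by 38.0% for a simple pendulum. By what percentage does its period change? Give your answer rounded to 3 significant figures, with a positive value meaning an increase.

-14.9%

T ∝ 1/√g, so T'/T = 1/√(1.380) = 0.8513.
Percentage change in T = (0.8513 − 1) × 100% = -14.9%.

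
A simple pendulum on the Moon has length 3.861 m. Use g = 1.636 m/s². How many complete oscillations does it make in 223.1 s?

23

T = 2π√(L/g) = 2π√(3.861/1.636) = 9.6525 s.
Number of complete oscillations = ⌊223.1/9.6525⌋ = ⌊23.113⌋ = 23.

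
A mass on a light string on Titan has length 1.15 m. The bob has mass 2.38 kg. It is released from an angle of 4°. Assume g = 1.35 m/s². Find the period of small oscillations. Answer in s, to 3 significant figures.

5.80 s

T = 2π√(L/g) = 2π√(1.15/1.35) = 2π × 0.9230 = 5.80 s.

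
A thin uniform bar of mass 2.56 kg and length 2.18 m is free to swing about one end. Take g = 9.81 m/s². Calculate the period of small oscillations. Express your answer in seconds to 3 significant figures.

For a physical pendulum T = 2π√(I/(mgd)), with d = 1.090 m from pivot to centre of mass.
I_cm = mL²/12 = 2.56 × 2.18²/12 = 1.014 kg·m²; I = I_cm + md² = 1.014 + 2.56 × 1.090² = 4.055 kg·m².
T = 2π√(4.055/(2.56 × 9.81 × 1.090)) = 2.42 s.

2.42 s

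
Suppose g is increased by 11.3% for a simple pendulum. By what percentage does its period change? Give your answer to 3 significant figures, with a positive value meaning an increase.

-5.21%

T ∝ 1/√g, so T'/T = 1/√(1.113) = 0.9479.
Percentage change in T = (0.9479 − 1) × 100% = -5.21%.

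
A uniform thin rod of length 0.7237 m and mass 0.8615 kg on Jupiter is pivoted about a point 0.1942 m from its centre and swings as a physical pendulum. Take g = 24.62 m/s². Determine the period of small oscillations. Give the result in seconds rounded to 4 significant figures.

0.8196 s

For a physical pendulum T = 2π√(I/(mgd)), with d = 0.19420 m from pivot to centre of mass.
I_cm = mL²/12 = 0.8615 × 0.7237²/12 = 0.037600 kg·m²; I = I_cm + md² = 0.037600 + 0.8615 × 0.19420² = 0.070091 kg·m².
T = 2π√(0.070091/(0.8615 × 24.62 × 0.19420)) = 0.8196 s.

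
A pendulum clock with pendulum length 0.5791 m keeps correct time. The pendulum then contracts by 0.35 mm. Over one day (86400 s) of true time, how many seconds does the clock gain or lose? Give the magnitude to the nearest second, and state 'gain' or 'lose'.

T ∝ √L, so T'/T = √(0.57875/0.5791) = 0.999698.
In 86400 s of true time the clock registers 86400/0.999698 = 86426.1 s, so it gains 26 s.

gain 26 s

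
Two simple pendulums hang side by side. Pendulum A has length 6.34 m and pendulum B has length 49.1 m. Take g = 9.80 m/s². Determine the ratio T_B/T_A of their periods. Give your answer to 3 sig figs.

T ∝ √L, so T_B/T_A = √(L_B/L_A) = √(49.1/6.34) = 2.78.

2.78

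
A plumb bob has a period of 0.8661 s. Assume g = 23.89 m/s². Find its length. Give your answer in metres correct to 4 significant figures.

0.4539 m

From T = 2π√(L/g), L = gT²/(4π²) = 23.89 × 0.86610²/(4π²) = 0.4539 m.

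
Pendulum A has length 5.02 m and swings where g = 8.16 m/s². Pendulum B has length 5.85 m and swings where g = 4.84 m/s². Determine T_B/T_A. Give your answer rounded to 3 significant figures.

T = 2π√(L/g), so T_B/T_A = √((L_B/g_B)/(L_A/g_A)) = √((5.85/4.84)/(5.02/8.16)) = 1.40.

1.40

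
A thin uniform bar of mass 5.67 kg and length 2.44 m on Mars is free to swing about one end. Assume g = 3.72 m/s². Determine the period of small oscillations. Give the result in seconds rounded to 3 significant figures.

4.15 s

For a physical pendulum T = 2π√(I/(mgd)), with d = 1.220 m from pivot to centre of mass.
I_cm = mL²/12 = 5.67 × 2.44²/12 = 2.813 kg·m²; I = I_cm + md² = 2.813 + 5.67 × 1.220² = 11.25 kg·m².
T = 2π√(11.25/(5.67 × 3.72 × 1.220)) = 4.15 s.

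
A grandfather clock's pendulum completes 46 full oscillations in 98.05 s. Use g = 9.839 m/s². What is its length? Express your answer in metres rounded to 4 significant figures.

1.132 m

T = 98.05/46 = 2.1315 s.
From T = 2π√(L/g), L = gT²/(4π²) = 9.839 × 2.1315²/(4π²) = 1.132 m.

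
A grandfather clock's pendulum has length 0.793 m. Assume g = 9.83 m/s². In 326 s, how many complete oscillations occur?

182

T = 2π√(L/g) = 2π√(0.793/9.83) = 1.785 s.
Number of complete oscillations = ⌊326/1.785⌋ = ⌊182.7⌋ = 182.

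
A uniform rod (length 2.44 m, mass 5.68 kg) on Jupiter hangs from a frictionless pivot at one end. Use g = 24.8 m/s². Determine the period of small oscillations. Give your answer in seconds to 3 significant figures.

For a physical pendulum T = 2π√(I/(mgd)), with d = 1.220 m from pivot to centre of mass.
I_cm = mL²/12 = 5.68 × 2.44²/12 = 2.818 kg·m²; I = I_cm + md² = 2.818 + 5.68 × 1.220² = 11.27 kg·m².
T = 2π√(11.27/(5.68 × 24.8 × 1.220)) = 1.61 s.

1.61 s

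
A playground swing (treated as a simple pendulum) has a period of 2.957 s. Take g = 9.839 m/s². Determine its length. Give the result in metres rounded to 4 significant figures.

2.179 m

From T = 2π√(L/g), L = gT²/(4π²) = 9.839 × 2.9570²/(4π²) = 2.179 m.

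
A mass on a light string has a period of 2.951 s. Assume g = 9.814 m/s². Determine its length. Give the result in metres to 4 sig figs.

2.165 m

From T = 2π√(L/g), L = gT²/(4π²) = 9.814 × 2.9510²/(4π²) = 2.165 m.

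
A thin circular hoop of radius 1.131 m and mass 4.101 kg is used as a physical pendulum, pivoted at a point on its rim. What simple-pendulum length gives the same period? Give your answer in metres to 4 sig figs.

The equivalent simple-pendulum length is L_eq = I/(md), where I is about the pivot and d = 1.1310 m.
I_cm = mR² = 5.2458 kg·m², so I = I_cm + md² = 5.2458 + 5.2458 = 10.492 kg·m².
L_eq = 10.492/(4.101 × 1.1310) = 2.262 m.

2.262 m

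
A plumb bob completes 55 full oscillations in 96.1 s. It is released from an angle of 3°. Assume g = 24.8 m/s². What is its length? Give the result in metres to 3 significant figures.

1.92 m

T = 96.1/55 = 1.747 s.
From T = 2π√(L/g), L = gT²/(4π²) = 24.8 × 1.747²/(4π²) = 1.92 m.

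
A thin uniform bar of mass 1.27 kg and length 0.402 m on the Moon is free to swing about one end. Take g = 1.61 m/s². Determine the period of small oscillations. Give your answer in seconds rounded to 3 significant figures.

For a physical pendulum T = 2π√(I/(mgd)), with d = 0.2010 m from pivot to centre of mass.
I_cm = mL²/12 = 1.27 × 0.402²/12 = 0.01710 kg·m²; I = I_cm + md² = 0.01710 + 1.27 × 0.2010² = 0.06841 kg·m².
T = 2π√(0.06841/(1.27 × 1.61 × 0.2010)) = 2.56 s.

2.56 s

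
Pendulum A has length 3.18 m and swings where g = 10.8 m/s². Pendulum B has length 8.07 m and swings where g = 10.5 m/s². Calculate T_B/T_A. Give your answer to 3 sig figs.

1.62

T = 2π√(L/g), so T_B/T_A = √((L_B/g_B)/(L_A/g_A)) = √((8.07/10.5)/(3.18/10.8)) = 1.62.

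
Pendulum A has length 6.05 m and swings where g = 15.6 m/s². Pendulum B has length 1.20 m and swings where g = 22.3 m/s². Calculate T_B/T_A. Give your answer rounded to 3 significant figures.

T = 2π√(L/g), so T_B/T_A = √((L_B/g_B)/(L_A/g_A)) = √((1.20/22.3)/(6.05/15.6)) = 0.372.

0.372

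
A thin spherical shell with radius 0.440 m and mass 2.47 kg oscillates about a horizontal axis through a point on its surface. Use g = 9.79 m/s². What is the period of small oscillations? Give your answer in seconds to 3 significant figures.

I_cm = (2/3)mr² = 0.3188 kg·m². The pivot is at distance d = 0.440 m from the centre of mass.
By the parallel-axis theorem, I = I_cm + md² = 0.3188 + 0.4782 = 0.7970 kg·m².
T = 2π√(I/(mgd)) = 2π√(0.7970/(2.47 × 9.79 × 0.440)) = 1.72 s.

1.72 s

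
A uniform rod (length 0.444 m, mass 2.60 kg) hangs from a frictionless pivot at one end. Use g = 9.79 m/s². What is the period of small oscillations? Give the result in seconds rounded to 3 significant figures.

For a physical pendulum T = 2π√(I/(mgd)), with d = 0.2220 m from pivot to centre of mass.
I_cm = mL²/12 = 2.60 × 0.444²/12 = 0.04271 kg·m²; I = I_cm + md² = 0.04271 + 2.60 × 0.2220² = 0.1709 kg·m².
T = 2π√(0.1709/(2.60 × 9.79 × 0.2220)) = 1.09 s.

1.09 s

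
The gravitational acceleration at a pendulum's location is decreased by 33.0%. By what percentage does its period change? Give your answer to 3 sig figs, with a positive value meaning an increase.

22.2%

T ∝ 1/√g, so T'/T = 1/√(0.6700) = 1.222.
Percentage change in T = (1.222 − 1) × 100% = 22.2%.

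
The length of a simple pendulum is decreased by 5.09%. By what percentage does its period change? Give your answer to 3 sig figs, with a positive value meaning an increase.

T ∝ √L, so T'/T = √(0.9491) = 0.9742.
Percentage change in T = (0.9742 − 1) × 100% = -2.58%.

-2.58%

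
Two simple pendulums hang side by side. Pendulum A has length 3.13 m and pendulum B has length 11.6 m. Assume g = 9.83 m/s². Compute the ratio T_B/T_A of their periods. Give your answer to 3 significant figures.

T ∝ √L, so T_B/T_A = √(L_B/L_A) = √(11.6/3.13) = 1.93.

1.93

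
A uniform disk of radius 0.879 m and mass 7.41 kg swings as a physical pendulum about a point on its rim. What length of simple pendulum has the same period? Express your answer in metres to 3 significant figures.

The equivalent simple-pendulum length is L_eq = I/(md), where I is about the pivot and d = 0.8790 m.
I_cm = ½mR² = 2.863 kg·m², so I = I_cm + md² = 2.863 + 5.725 = 8.588 kg·m².
L_eq = 8.588/(7.41 × 0.8790) = 1.32 m.

1.32 m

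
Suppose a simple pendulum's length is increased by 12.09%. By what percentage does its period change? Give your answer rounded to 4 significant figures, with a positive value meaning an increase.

5.873%

T ∝ √L, so T'/T = √(1.1209) = 1.0587.
Percentage change in T = (1.0587 − 1) × 100% = 5.873%.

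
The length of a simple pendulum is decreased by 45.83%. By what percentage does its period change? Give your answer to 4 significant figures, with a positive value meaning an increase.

T ∝ √L, so T'/T = √(0.54170) = 0.73600.
Percentage change in T = (0.73600 − 1) × 100% = -26.40%.

-26.40%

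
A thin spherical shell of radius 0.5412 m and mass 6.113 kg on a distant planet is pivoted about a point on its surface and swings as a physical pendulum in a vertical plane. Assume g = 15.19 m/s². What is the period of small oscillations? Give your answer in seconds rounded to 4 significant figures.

I_cm = (2/3)mr² = 1.1937 kg·m². The pivot is at distance d = 0.5412 m from the centre of mass.
By the parallel-axis theorem, I = I_cm + md² = 1.1937 + 1.7905 = 2.9841 kg·m².
T = 2π√(I/(mgd)) = 2π√(2.9841/(6.113 × 15.19 × 0.5412)) = 1.531 s.

1.531 s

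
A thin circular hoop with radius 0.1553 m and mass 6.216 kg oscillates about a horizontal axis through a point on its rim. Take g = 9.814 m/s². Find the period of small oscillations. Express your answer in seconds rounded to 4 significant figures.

I_cm = mr² = 0.14992 kg·m². The pivot is at distance d = 0.1553 m from the centre of mass.
By the parallel-axis theorem, I = I_cm + md² = 0.14992 + 0.14992 = 0.29984 kg·m².
T = 2π√(I/(mgd)) = 2π√(0.29984/(6.216 × 9.814 × 0.1553)) = 1.118 s.

1.118 s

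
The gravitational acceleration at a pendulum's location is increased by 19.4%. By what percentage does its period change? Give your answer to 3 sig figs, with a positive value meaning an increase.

-8.48%

T ∝ 1/√g, so T'/T = 1/√(1.194) = 0.9152.
Percentage change in T = (0.9152 − 1) × 100% = -8.48%.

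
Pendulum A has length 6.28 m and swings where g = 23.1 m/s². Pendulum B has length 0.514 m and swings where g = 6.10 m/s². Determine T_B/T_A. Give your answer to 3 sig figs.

T = 2π√(L/g), so T_B/T_A = √((L_B/g_B)/(L_A/g_A)) = √((0.514/6.10)/(6.28/23.1)) = 0.557.

0.557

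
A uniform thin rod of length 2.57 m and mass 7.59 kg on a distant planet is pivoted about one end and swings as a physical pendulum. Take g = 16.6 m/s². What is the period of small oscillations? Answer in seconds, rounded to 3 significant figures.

2.02 s

For a physical pendulum T = 2π√(I/(mgd)), with d = 1.285 m from pivot to centre of mass.
I_cm = mL²/12 = 7.59 × 2.57²/12 = 4.178 kg·m²; I = I_cm + md² = 4.178 + 7.59 × 1.285² = 16.71 kg·m².
T = 2π√(16.71/(7.59 × 16.6 × 1.285)) = 2.02 s.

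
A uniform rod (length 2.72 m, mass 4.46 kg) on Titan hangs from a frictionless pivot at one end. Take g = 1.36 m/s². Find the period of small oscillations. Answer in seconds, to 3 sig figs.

7.26 s

For a physical pendulum T = 2π√(I/(mgd)), with d = 1.360 m from pivot to centre of mass.
I_cm = mL²/12 = 4.46 × 2.72²/12 = 2.750 kg·m²; I = I_cm + md² = 2.750 + 4.46 × 1.360² = 11.00 kg·m².
T = 2π√(11.00/(4.46 × 1.36 × 1.360)) = 7.26 s.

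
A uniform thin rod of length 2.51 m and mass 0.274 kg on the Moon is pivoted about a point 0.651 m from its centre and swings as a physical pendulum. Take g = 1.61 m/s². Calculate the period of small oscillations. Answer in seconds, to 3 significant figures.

For a physical pendulum T = 2π√(I/(mgd)), with d = 0.6510 m from pivot to centre of mass.
I_cm = mL²/12 = 0.274 × 2.51²/12 = 0.1439 kg·m²; I = I_cm + md² = 0.1439 + 0.274 × 0.6510² = 0.2600 kg·m².
T = 2π√(0.2600/(0.274 × 1.61 × 0.6510)) = 5.98 s.

5.98 s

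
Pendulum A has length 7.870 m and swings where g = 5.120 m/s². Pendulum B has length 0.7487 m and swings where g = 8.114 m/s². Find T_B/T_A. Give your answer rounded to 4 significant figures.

0.2450

T = 2π√(L/g), so T_B/T_A = √((L_B/g_B)/(L_A/g_A)) = √((0.7487/8.114)/(7.870/5.120)) = 0.2450.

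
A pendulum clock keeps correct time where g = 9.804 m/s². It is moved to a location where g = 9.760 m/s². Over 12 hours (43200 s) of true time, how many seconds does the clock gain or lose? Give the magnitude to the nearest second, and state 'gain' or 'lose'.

The clock's period scales as T ∝ 1/√g, so T'/T = √(9.804/9.760) = 1.00225.
In 43200 s of true time the clock registers 43200/1.00225 = 43103.0 s, so it loses 97 s.

lose 97 s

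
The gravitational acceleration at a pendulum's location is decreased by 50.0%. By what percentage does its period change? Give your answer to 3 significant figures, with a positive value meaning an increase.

41.4%

T ∝ 1/√g, so T'/T = 1/√(0.5000) = 1.414.
Percentage change in T = (1.414 − 1) × 100% = 41.4%.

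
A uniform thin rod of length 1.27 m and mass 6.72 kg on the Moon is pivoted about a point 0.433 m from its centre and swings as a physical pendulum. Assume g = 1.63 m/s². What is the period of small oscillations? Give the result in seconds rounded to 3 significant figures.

4.24 s

For a physical pendulum T = 2π√(I/(mgd)), with d = 0.4330 m from pivot to centre of mass.
I_cm = mL²/12 = 6.72 × 1.27²/12 = 0.9032 kg·m²; I = I_cm + md² = 0.9032 + 6.72 × 0.4330² = 2.163 kg·m².
T = 2π√(2.163/(6.72 × 1.63 × 0.4330)) = 4.24 s.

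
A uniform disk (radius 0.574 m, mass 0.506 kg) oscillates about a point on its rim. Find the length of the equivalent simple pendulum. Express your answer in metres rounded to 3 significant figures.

The equivalent simple-pendulum length is L_eq = I/(md), where I is about the pivot and d = 0.5740 m.
I_cm = ½mR² = 0.08336 kg·m², so I = I_cm + md² = 0.08336 + 0.1667 = 0.2501 kg·m².
L_eq = 0.2501/(0.506 × 0.5740) = 0.861 m.

0.861 m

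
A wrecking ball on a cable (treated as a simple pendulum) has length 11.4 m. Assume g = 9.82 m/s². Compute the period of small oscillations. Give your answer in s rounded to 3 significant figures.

T = 2π√(L/g) = 2π√(11.4/9.82) = 2π × 1.077 = 6.77 s.

6.77 s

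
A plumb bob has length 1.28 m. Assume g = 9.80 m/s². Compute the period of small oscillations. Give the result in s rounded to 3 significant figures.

2.27 s

T = 2π√(L/g) = 2π√(1.28/9.80) = 2π × 0.3614 = 2.27 s.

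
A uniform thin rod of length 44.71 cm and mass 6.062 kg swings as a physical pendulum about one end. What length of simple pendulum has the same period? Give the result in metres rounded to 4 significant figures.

0.2981 m

The equivalent simple-pendulum length is L_eq = I/(md), where I is about the pivot and d = 0.22355 m.
I_cm = (1/12)mL² = 0.10098 kg·m², so I = I_cm + md² = 0.10098 + 0.30295 = 0.40393 kg·m².
L_eq = 0.40393/(6.062 × 0.22355) = 0.2981 m.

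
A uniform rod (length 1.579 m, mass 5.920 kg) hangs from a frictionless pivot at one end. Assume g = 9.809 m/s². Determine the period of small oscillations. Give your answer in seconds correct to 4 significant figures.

2.058 s

For a physical pendulum T = 2π√(I/(mgd)), with d = 0.78950 m from pivot to centre of mass.
I_cm = mL²/12 = 5.920 × 1.579²/12 = 1.2300 kg·m²; I = I_cm + md² = 1.2300 + 5.920 × 0.78950² = 4.9200 kg·m².
T = 2π√(4.9200/(5.920 × 9.809 × 0.78950)) = 2.058 s.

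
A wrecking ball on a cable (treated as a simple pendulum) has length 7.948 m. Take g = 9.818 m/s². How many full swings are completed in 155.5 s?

27

T = 2π√(L/g) = 2π√(7.948/9.818) = 5.6532 s.
Number of complete oscillations = ⌊155.5/5.6532⌋ = ⌊27.506⌋ = 27.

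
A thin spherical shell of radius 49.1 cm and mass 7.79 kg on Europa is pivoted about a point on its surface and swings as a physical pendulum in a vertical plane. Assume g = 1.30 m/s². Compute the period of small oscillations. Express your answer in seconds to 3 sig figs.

I_cm = (2/3)mr² = 1.252 kg·m². The pivot is at distance d = 0.491 m from the centre of mass.
By the parallel-axis theorem, I = I_cm + md² = 1.252 + 1.878 = 3.130 kg·m².
T = 2π√(I/(mgd)) = 2π√(3.130/(7.79 × 1.30 × 0.491)) = 4.99 s.

4.99 s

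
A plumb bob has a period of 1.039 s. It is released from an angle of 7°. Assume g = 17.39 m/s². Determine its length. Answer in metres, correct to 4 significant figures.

From T = 2π√(L/g), L = gT²/(4π²) = 17.39 × 1.0390²/(4π²) = 0.4755 m.

0.4755 m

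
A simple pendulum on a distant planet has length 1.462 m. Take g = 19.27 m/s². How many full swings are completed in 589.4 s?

340

T = 2π√(L/g) = 2π√(1.462/19.27) = 1.7307 s.
Number of complete oscillations = ⌊589.4/1.7307⌋ = ⌊340.56⌋ = 340.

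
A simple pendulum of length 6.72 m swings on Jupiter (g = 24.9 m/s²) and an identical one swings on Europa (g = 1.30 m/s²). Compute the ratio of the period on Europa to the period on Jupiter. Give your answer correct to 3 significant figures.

4.38

T ∝ 1/√g, so T₂/T₁ = √(g₁/g₂) = √(24.9/1.30) = 4.38.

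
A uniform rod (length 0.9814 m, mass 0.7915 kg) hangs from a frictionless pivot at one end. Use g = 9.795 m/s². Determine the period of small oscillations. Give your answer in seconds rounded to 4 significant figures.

1.624 s

For a physical pendulum T = 2π√(I/(mgd)), with d = 0.49070 m from pivot to centre of mass.
I_cm = mL²/12 = 0.7915 × 0.9814²/12 = 0.063528 kg·m²; I = I_cm + md² = 0.063528 + 0.7915 × 0.49070² = 0.25411 kg·m².
T = 2π√(0.25411/(0.7915 × 9.795 × 0.49070)) = 1.624 s.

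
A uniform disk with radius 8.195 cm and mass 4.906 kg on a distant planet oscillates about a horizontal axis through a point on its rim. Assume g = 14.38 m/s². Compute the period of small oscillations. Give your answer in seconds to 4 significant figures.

I_cm = ½mr² = 0.016474 kg·m². The pivot is at distance d = 0.08195 m from the centre of mass.
By the parallel-axis theorem, I = I_cm + md² = 0.016474 + 0.032948 = 0.049422 kg·m².
T = 2π√(I/(mgd)) = 2π√(0.049422/(4.906 × 14.38 × 0.08195)) = 0.5809 s.

0.5809 s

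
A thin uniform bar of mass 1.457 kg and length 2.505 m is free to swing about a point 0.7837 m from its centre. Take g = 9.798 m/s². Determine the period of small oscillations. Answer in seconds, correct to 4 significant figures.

For a physical pendulum T = 2π√(I/(mgd)), with d = 0.78370 m from pivot to centre of mass.
I_cm = mL²/12 = 1.457 × 2.505²/12 = 0.76189 kg·m²; I = I_cm + md² = 0.76189 + 1.457 × 0.78370² = 1.6568 kg·m².
T = 2π√(1.6568/(1.457 × 9.798 × 0.78370)) = 2.418 s.

2.418 s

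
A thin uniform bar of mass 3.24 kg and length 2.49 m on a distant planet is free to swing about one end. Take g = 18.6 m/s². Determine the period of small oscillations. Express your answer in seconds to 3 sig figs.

For a physical pendulum T = 2π√(I/(mgd)), with d = 1.245 m from pivot to centre of mass.
I_cm = mL²/12 = 3.24 × 2.49²/12 = 1.674 kg·m²; I = I_cm + md² = 1.674 + 3.24 × 1.245² = 6.696 kg·m².
T = 2π√(6.696/(3.24 × 18.6 × 1.245)) = 1.88 s.

1.88 s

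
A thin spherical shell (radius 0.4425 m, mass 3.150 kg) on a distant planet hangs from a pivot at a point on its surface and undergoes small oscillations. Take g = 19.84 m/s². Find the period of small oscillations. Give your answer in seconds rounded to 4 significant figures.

1.211 s

I_cm = (2/3)mr² = 0.41119 kg·m². The pivot is at distance d = 0.4425 m from the centre of mass.
By the parallel-axis theorem, I = I_cm + md² = 0.41119 + 0.61679 = 1.0280 kg·m².
T = 2π√(I/(mgd)) = 2π√(1.0280/(3.150 × 19.84 × 0.4425)) = 1.211 s.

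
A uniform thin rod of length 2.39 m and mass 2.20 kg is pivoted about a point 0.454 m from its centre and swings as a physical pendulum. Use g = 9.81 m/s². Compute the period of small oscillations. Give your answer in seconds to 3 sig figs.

2.46 s

For a physical pendulum T = 2π√(I/(mgd)), with d = 0.4540 m from pivot to centre of mass.
I_cm = mL²/12 = 2.20 × 2.39²/12 = 1.047 kg·m²; I = I_cm + md² = 1.047 + 2.20 × 0.4540² = 1.501 kg·m².
T = 2π√(1.501/(2.20 × 9.81 × 0.4540)) = 2.46 s.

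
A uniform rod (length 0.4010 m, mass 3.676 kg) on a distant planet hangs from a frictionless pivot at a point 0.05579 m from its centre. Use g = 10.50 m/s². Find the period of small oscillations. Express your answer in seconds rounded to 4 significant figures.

For a physical pendulum T = 2π√(I/(mgd)), with d = 0.055790 m from pivot to centre of mass.
I_cm = mL²/12 = 3.676 × 0.4010²/12 = 0.049259 kg·m²; I = I_cm + md² = 0.049259 + 3.676 × 0.055790² = 0.060700 kg·m².
T = 2π√(0.060700/(3.676 × 10.50 × 0.055790)) = 1.055 s.

1.055 s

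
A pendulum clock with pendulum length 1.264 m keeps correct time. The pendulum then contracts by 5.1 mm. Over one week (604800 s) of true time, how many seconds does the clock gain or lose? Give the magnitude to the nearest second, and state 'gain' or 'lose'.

T ∝ √L, so T'/T = √(1.25890/1.264) = 0.997981.
In 604800 s of true time the clock registers 604800/0.997981 = 606023.8 s, so it gains 1224 s.

gain 1224 s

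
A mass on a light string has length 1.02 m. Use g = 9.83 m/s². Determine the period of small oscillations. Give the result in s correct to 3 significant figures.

2.02 s

T = 2π√(L/g) = 2π√(1.02/9.83) = 2π × 0.3221 = 2.02 s.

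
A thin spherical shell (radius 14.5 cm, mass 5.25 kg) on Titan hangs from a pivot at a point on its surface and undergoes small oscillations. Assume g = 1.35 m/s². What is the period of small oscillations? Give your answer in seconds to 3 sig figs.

2.66 s

I_cm = (2/3)mr² = 0.07359 kg·m². The pivot is at distance d = 0.145 m from the centre of mass.
By the parallel-axis theorem, I = I_cm + md² = 0.07359 + 0.1104 = 0.1840 kg·m².
T = 2π√(I/(mgd)) = 2π√(0.1840/(5.25 × 1.35 × 0.145)) = 2.66 s.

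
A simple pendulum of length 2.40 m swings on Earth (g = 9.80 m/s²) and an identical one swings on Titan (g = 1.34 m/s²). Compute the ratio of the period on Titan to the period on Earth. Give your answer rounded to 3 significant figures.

T ∝ 1/√g, so T₂/T₁ = √(g₁/g₂) = √(9.80/1.34) = 2.70.

2.70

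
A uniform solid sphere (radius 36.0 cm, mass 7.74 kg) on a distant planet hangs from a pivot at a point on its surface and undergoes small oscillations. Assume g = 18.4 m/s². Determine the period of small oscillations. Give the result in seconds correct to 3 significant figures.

1.04 s

I_cm = (2/5)mr² = 0.4012 kg·m². The pivot is at distance d = 0.360 m from the centre of mass.
By the parallel-axis theorem, I = I_cm + md² = 0.4012 + 1.003 = 1.404 kg·m².
T = 2π√(I/(mgd)) = 2π√(1.404/(7.74 × 18.4 × 0.360)) = 1.04 s.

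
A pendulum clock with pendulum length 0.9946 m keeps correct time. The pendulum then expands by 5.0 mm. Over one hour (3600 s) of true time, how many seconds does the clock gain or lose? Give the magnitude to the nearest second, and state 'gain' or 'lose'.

lose 9 s

T ∝ √L, so T'/T = √(0.99960/0.9946) = 1.00251.
In 3600 s of true time the clock registers 3600/1.00251 = 3591.0 s, so it loses 9 s.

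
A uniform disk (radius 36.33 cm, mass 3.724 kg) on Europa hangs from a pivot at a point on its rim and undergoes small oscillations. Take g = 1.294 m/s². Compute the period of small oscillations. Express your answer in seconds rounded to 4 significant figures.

I_cm = ½mr² = 0.24576 kg·m². The pivot is at distance d = 0.3633 m from the centre of mass.
By the parallel-axis theorem, I = I_cm + md² = 0.24576 + 0.49152 = 0.73728 kg·m².
T = 2π√(I/(mgd)) = 2π√(0.73728/(3.724 × 1.294 × 0.3633)) = 4.077 s.

4.077 s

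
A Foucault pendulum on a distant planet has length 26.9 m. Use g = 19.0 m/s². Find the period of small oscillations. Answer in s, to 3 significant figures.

7.48 s

T = 2π√(L/g) = 2π√(26.9/19.0) = 2π × 1.190 = 7.48 s.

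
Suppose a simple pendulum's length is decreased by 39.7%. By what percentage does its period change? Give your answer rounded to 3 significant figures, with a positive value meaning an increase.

T ∝ √L, so T'/T = √(0.6030) = 0.7765.
Percentage change in T = (0.7765 − 1) × 100% = -22.3%.

-22.3%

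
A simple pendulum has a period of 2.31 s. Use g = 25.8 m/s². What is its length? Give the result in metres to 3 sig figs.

3.49 m

From T = 2π√(L/g), L = gT²/(4π²) = 25.8 × 2.310²/(4π²) = 3.49 m.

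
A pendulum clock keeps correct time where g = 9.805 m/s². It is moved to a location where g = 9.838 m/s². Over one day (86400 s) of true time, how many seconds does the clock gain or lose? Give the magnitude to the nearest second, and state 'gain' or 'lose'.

gain 145 s

The clock's period scales as T ∝ 1/√g, so T'/T = √(9.805/9.838) = 0.998321.
In 86400 s of true time the clock registers 86400/0.998321 = 86545.3 s, so it gains 145 s.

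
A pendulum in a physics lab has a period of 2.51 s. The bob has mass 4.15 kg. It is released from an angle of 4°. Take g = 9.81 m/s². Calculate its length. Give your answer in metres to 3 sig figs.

1.57 m

From T = 2π√(L/g), L = gT²/(4π²) = 9.81 × 2.510²/(4π²) = 1.57 m.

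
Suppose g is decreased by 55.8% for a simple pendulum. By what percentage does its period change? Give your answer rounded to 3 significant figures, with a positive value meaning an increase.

T ∝ 1/√g, so T'/T = 1/√(0.4420) = 1.504.
Percentage change in T = (1.504 − 1) × 100% = 50.4%.

50.4%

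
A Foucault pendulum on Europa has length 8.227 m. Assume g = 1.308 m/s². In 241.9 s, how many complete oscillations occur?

15

T = 2π√(L/g) = 2π√(8.227/1.308) = 15.758 s.
Number of complete oscillations = ⌊241.9/15.758⌋ = ⌊15.351⌋ = 15.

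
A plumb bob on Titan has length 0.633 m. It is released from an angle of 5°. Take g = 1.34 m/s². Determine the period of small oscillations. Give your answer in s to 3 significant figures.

T = 2π√(L/g) = 2π√(0.633/1.34) = 2π × 0.6873 = 4.32 s.

4.32 s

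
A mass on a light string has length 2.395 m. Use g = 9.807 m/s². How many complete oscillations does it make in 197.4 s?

T = 2π√(L/g) = 2π√(2.395/9.807) = 3.1050 s.
Number of complete oscillations = ⌊197.4/3.1050⌋ = ⌊63.574⌋ = 63.

63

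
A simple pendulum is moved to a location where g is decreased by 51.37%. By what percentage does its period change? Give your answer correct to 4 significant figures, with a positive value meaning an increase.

T ∝ 1/√g, so T'/T = 1/√(0.48630) = 1.4340.
Percentage change in T = (1.4340 − 1) × 100% = 43.40%.

43.40%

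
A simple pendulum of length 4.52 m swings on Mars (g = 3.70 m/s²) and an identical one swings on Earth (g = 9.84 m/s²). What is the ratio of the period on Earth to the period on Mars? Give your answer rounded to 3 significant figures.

T ∝ 1/√g, so T₂/T₁ = √(g₁/g₂) = √(3.70/9.84) = 0.613.

0.613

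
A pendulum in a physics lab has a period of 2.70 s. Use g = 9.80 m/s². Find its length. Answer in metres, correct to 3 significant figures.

1.81 m

From T = 2π√(L/g), L = gT²/(4π²) = 9.80 × 2.700²/(4π²) = 1.81 m.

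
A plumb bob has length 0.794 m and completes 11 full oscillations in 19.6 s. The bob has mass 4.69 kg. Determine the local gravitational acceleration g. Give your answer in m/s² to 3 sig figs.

9.87 m/s²

T = 19.6/11 = 1.782 s.
From T = 2π√(L/g), g = 4π²L/T² = 4π² × 0.794/1.782² = 9.87 m/s².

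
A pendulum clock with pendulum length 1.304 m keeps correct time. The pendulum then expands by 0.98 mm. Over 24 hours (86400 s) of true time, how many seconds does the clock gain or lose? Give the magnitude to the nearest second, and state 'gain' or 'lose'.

T ∝ √L, so T'/T = √(1.30498/1.304) = 1.00038.
In 86400 s of true time the clock registers 86400/1.00038 = 86367.6 s, so it loses 32 s.

lose 32 s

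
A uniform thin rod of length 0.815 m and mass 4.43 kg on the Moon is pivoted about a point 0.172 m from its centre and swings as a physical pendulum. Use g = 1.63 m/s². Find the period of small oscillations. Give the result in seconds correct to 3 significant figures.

For a physical pendulum T = 2π√(I/(mgd)), with d = 0.1720 m from pivot to centre of mass.
I_cm = mL²/12 = 4.43 × 0.815²/12 = 0.2452 kg·m²; I = I_cm + md² = 0.2452 + 4.43 × 0.1720² = 0.3763 kg·m².
T = 2π√(0.3763/(4.43 × 1.63 × 0.1720)) = 3.46 s.

3.46 s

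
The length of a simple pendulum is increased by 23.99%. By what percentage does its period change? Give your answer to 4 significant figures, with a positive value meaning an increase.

T ∝ √L, so T'/T = √(1.2399) = 1.1135.
Percentage change in T = (1.1135 − 1) × 100% = 11.35%.

11.35%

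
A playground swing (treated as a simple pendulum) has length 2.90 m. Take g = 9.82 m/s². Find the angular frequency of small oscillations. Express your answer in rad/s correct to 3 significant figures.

1.84 rad/s

ω = √(g/L) = √(9.82/2.90) = 1.84 rad/s.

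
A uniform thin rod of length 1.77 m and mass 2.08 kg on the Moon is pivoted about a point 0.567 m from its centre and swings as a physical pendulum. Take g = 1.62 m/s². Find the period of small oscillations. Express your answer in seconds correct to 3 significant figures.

For a physical pendulum T = 2π√(I/(mgd)), with d = 0.5670 m from pivot to centre of mass.
I_cm = mL²/12 = 2.08 × 1.77²/12 = 0.5430 kg·m²; I = I_cm + md² = 0.5430 + 2.08 × 0.5670² = 1.212 kg·m².
T = 2π√(1.212/(2.08 × 1.62 × 0.5670)) = 5.00 s.

5.00 s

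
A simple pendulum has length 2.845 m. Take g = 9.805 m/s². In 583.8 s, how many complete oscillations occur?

172

T = 2π√(L/g) = 2π√(2.845/9.805) = 3.3845 s.
Number of complete oscillations = ⌊583.8/3.3845⌋ = ⌊172.49⌋ = 172.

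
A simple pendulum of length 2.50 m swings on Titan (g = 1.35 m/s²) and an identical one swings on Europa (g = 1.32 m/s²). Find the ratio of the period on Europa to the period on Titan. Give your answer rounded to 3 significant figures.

T ∝ 1/√g, so T₂/T₁ = √(g₁/g₂) = √(1.35/1.32) = 1.01.

1.01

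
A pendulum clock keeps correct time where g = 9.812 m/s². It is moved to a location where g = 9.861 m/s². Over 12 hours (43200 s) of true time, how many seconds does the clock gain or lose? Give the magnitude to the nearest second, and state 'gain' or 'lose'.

The clock's period scales as T ∝ 1/√g, so T'/T = √(9.812/9.861) = 0.997512.
In 43200 s of true time the clock registers 43200/0.997512 = 43307.7 s, so it gains 108 s.

gain 108 s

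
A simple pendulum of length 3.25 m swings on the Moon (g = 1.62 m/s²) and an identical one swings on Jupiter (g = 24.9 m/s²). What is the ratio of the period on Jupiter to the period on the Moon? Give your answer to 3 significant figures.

0.255

T ∝ 1/√g, so T₂/T₁ = √(g₁/g₂) = √(1.62/24.9) = 0.255.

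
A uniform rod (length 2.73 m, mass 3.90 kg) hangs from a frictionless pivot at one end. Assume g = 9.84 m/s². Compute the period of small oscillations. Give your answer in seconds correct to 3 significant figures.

2.70 s

For a physical pendulum T = 2π√(I/(mgd)), with d = 1.365 m from pivot to centre of mass.
I_cm = mL²/12 = 3.90 × 2.73²/12 = 2.422 kg·m²; I = I_cm + md² = 2.422 + 3.90 × 1.365² = 9.689 kg·m².
T = 2π√(9.689/(3.90 × 9.84 × 1.365)) = 2.70 s.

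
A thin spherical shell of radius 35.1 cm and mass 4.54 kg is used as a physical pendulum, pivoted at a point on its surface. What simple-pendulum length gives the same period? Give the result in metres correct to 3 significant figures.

The equivalent simple-pendulum length is L_eq = I/(md), where I is about the pivot and d = 0.3510 m.
I_cm = (2/3)mR² = 0.3729 kg·m², so I = I_cm + md² = 0.3729 + 0.5593 = 0.9322 kg·m².
L_eq = 0.9322/(4.54 × 0.3510) = 0.585 m.

0.585 m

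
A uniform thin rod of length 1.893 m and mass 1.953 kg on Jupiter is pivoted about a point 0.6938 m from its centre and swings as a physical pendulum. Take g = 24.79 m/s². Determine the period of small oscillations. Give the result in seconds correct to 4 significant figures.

For a physical pendulum T = 2π√(I/(mgd)), with d = 0.69380 m from pivot to centre of mass.
I_cm = mL²/12 = 1.953 × 1.893²/12 = 0.58321 kg·m²; I = I_cm + md² = 0.58321 + 1.953 × 0.69380² = 1.5233 kg·m².
T = 2π√(1.5233/(1.953 × 24.79 × 0.69380)) = 1.338 s.

1.338 s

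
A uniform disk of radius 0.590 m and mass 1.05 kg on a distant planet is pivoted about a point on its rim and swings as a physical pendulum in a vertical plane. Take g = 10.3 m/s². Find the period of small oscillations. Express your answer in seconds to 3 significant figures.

1.84 s

I_cm = ½mr² = 0.1828 kg·m². The pivot is at distance d = 0.590 m from the centre of mass.
By the parallel-axis theorem, I = I_cm + md² = 0.1828 + 0.3655 = 0.5483 kg·m².
T = 2π√(I/(mgd)) = 2π√(0.5483/(1.05 × 10.3 × 0.590)) = 1.84 s.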